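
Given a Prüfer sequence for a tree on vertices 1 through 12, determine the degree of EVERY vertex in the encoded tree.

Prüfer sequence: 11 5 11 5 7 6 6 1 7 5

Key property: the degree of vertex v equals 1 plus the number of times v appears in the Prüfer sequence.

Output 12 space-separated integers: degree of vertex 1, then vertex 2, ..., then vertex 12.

Answer: 2 1 1 1 4 3 3 1 1 1 3 1

Derivation:
p_1 = 11: count[11] becomes 1
p_2 = 5: count[5] becomes 1
p_3 = 11: count[11] becomes 2
p_4 = 5: count[5] becomes 2
p_5 = 7: count[7] becomes 1
p_6 = 6: count[6] becomes 1
p_7 = 6: count[6] becomes 2
p_8 = 1: count[1] becomes 1
p_9 = 7: count[7] becomes 2
p_10 = 5: count[5] becomes 3
Degrees (1 + count): deg[1]=1+1=2, deg[2]=1+0=1, deg[3]=1+0=1, deg[4]=1+0=1, deg[5]=1+3=4, deg[6]=1+2=3, deg[7]=1+2=3, deg[8]=1+0=1, deg[9]=1+0=1, deg[10]=1+0=1, deg[11]=1+2=3, deg[12]=1+0=1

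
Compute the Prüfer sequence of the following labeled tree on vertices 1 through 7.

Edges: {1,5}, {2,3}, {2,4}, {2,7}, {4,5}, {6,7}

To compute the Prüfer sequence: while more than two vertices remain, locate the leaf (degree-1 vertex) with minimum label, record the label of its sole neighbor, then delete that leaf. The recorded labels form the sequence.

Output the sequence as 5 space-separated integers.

Answer: 5 2 4 2 7

Derivation:
Step 1: leaves = {1,3,6}. Remove smallest leaf 1, emit neighbor 5.
Step 2: leaves = {3,5,6}. Remove smallest leaf 3, emit neighbor 2.
Step 3: leaves = {5,6}. Remove smallest leaf 5, emit neighbor 4.
Step 4: leaves = {4,6}. Remove smallest leaf 4, emit neighbor 2.
Step 5: leaves = {2,6}. Remove smallest leaf 2, emit neighbor 7.
Done: 2 vertices remain (6, 7). Sequence = [5 2 4 2 7]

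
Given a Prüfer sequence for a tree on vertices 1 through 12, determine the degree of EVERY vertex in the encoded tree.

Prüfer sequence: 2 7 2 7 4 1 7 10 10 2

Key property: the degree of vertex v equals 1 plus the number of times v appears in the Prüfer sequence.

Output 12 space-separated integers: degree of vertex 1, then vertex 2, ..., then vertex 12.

p_1 = 2: count[2] becomes 1
p_2 = 7: count[7] becomes 1
p_3 = 2: count[2] becomes 2
p_4 = 7: count[7] becomes 2
p_5 = 4: count[4] becomes 1
p_6 = 1: count[1] becomes 1
p_7 = 7: count[7] becomes 3
p_8 = 10: count[10] becomes 1
p_9 = 10: count[10] becomes 2
p_10 = 2: count[2] becomes 3
Degrees (1 + count): deg[1]=1+1=2, deg[2]=1+3=4, deg[3]=1+0=1, deg[4]=1+1=2, deg[5]=1+0=1, deg[6]=1+0=1, deg[7]=1+3=4, deg[8]=1+0=1, deg[9]=1+0=1, deg[10]=1+2=3, deg[11]=1+0=1, deg[12]=1+0=1

Answer: 2 4 1 2 1 1 4 1 1 3 1 1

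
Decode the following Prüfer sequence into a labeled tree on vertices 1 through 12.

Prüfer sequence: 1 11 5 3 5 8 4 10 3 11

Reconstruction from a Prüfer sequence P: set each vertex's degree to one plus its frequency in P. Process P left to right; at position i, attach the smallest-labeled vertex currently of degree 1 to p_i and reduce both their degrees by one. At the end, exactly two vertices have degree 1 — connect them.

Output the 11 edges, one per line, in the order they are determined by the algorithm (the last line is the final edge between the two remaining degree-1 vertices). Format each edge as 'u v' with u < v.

Answer: 1 2
1 11
5 6
3 7
5 9
5 8
4 8
4 10
3 10
3 11
11 12

Derivation:
Initial degrees: {1:2, 2:1, 3:3, 4:2, 5:3, 6:1, 7:1, 8:2, 9:1, 10:2, 11:3, 12:1}
Step 1: smallest deg-1 vertex = 2, p_1 = 1. Add edge {1,2}. Now deg[2]=0, deg[1]=1.
Step 2: smallest deg-1 vertex = 1, p_2 = 11. Add edge {1,11}. Now deg[1]=0, deg[11]=2.
Step 3: smallest deg-1 vertex = 6, p_3 = 5. Add edge {5,6}. Now deg[6]=0, deg[5]=2.
Step 4: smallest deg-1 vertex = 7, p_4 = 3. Add edge {3,7}. Now deg[7]=0, deg[3]=2.
Step 5: smallest deg-1 vertex = 9, p_5 = 5. Add edge {5,9}. Now deg[9]=0, deg[5]=1.
Step 6: smallest deg-1 vertex = 5, p_6 = 8. Add edge {5,8}. Now deg[5]=0, deg[8]=1.
Step 7: smallest deg-1 vertex = 8, p_7 = 4. Add edge {4,8}. Now deg[8]=0, deg[4]=1.
Step 8: smallest deg-1 vertex = 4, p_8 = 10. Add edge {4,10}. Now deg[4]=0, deg[10]=1.
Step 9: smallest deg-1 vertex = 10, p_9 = 3. Add edge {3,10}. Now deg[10]=0, deg[3]=1.
Step 10: smallest deg-1 vertex = 3, p_10 = 11. Add edge {3,11}. Now deg[3]=0, deg[11]=1.
Final: two remaining deg-1 vertices are 11, 12. Add edge {11,12}.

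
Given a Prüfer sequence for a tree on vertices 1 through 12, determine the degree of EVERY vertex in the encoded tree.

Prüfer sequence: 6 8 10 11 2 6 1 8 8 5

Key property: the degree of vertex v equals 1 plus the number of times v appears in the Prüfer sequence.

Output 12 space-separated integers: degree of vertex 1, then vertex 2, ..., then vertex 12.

Answer: 2 2 1 1 2 3 1 4 1 2 2 1

Derivation:
p_1 = 6: count[6] becomes 1
p_2 = 8: count[8] becomes 1
p_3 = 10: count[10] becomes 1
p_4 = 11: count[11] becomes 1
p_5 = 2: count[2] becomes 1
p_6 = 6: count[6] becomes 2
p_7 = 1: count[1] becomes 1
p_8 = 8: count[8] becomes 2
p_9 = 8: count[8] becomes 3
p_10 = 5: count[5] becomes 1
Degrees (1 + count): deg[1]=1+1=2, deg[2]=1+1=2, deg[3]=1+0=1, deg[4]=1+0=1, deg[5]=1+1=2, deg[6]=1+2=3, deg[7]=1+0=1, deg[8]=1+3=4, deg[9]=1+0=1, deg[10]=1+1=2, deg[11]=1+1=2, deg[12]=1+0=1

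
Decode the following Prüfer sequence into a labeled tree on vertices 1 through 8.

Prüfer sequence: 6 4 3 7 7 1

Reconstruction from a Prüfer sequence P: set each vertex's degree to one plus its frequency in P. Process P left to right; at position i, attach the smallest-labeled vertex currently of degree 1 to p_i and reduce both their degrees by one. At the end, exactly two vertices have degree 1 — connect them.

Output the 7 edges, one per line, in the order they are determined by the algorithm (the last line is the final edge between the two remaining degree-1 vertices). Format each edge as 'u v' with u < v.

Initial degrees: {1:2, 2:1, 3:2, 4:2, 5:1, 6:2, 7:3, 8:1}
Step 1: smallest deg-1 vertex = 2, p_1 = 6. Add edge {2,6}. Now deg[2]=0, deg[6]=1.
Step 2: smallest deg-1 vertex = 5, p_2 = 4. Add edge {4,5}. Now deg[5]=0, deg[4]=1.
Step 3: smallest deg-1 vertex = 4, p_3 = 3. Add edge {3,4}. Now deg[4]=0, deg[3]=1.
Step 4: smallest deg-1 vertex = 3, p_4 = 7. Add edge {3,7}. Now deg[3]=0, deg[7]=2.
Step 5: smallest deg-1 vertex = 6, p_5 = 7. Add edge {6,7}. Now deg[6]=0, deg[7]=1.
Step 6: smallest deg-1 vertex = 7, p_6 = 1. Add edge {1,7}. Now deg[7]=0, deg[1]=1.
Final: two remaining deg-1 vertices are 1, 8. Add edge {1,8}.

Answer: 2 6
4 5
3 4
3 7
6 7
1 7
1 8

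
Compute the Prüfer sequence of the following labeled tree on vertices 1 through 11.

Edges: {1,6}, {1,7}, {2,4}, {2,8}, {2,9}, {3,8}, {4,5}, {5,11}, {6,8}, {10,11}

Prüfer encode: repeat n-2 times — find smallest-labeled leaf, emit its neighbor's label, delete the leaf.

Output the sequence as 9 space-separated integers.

Step 1: leaves = {3,7,9,10}. Remove smallest leaf 3, emit neighbor 8.
Step 2: leaves = {7,9,10}. Remove smallest leaf 7, emit neighbor 1.
Step 3: leaves = {1,9,10}. Remove smallest leaf 1, emit neighbor 6.
Step 4: leaves = {6,9,10}. Remove smallest leaf 6, emit neighbor 8.
Step 5: leaves = {8,9,10}. Remove smallest leaf 8, emit neighbor 2.
Step 6: leaves = {9,10}. Remove smallest leaf 9, emit neighbor 2.
Step 7: leaves = {2,10}. Remove smallest leaf 2, emit neighbor 4.
Step 8: leaves = {4,10}. Remove smallest leaf 4, emit neighbor 5.
Step 9: leaves = {5,10}. Remove smallest leaf 5, emit neighbor 11.
Done: 2 vertices remain (10, 11). Sequence = [8 1 6 8 2 2 4 5 11]

Answer: 8 1 6 8 2 2 4 5 11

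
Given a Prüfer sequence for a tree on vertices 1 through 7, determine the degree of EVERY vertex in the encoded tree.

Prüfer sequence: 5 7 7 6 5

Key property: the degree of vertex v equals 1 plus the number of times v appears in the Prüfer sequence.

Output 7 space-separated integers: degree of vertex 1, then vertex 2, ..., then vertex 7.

Answer: 1 1 1 1 3 2 3

Derivation:
p_1 = 5: count[5] becomes 1
p_2 = 7: count[7] becomes 1
p_3 = 7: count[7] becomes 2
p_4 = 6: count[6] becomes 1
p_5 = 5: count[5] becomes 2
Degrees (1 + count): deg[1]=1+0=1, deg[2]=1+0=1, deg[3]=1+0=1, deg[4]=1+0=1, deg[5]=1+2=3, deg[6]=1+1=2, deg[7]=1+2=3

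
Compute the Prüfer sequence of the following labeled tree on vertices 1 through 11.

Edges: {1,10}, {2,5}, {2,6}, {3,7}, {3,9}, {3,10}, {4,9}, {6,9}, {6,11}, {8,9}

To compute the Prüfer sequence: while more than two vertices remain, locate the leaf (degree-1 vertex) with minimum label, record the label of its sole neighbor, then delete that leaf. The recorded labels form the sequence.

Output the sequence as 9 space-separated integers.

Step 1: leaves = {1,4,5,7,8,11}. Remove smallest leaf 1, emit neighbor 10.
Step 2: leaves = {4,5,7,8,10,11}. Remove smallest leaf 4, emit neighbor 9.
Step 3: leaves = {5,7,8,10,11}. Remove smallest leaf 5, emit neighbor 2.
Step 4: leaves = {2,7,8,10,11}. Remove smallest leaf 2, emit neighbor 6.
Step 5: leaves = {7,8,10,11}. Remove smallest leaf 7, emit neighbor 3.
Step 6: leaves = {8,10,11}. Remove smallest leaf 8, emit neighbor 9.
Step 7: leaves = {10,11}. Remove smallest leaf 10, emit neighbor 3.
Step 8: leaves = {3,11}. Remove smallest leaf 3, emit neighbor 9.
Step 9: leaves = {9,11}. Remove smallest leaf 9, emit neighbor 6.
Done: 2 vertices remain (6, 11). Sequence = [10 9 2 6 3 9 3 9 6]

Answer: 10 9 2 6 3 9 3 9 6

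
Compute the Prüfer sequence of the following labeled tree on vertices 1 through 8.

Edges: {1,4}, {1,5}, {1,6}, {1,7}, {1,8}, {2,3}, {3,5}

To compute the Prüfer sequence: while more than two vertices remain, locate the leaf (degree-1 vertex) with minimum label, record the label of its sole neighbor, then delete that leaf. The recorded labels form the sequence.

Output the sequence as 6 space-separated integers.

Answer: 3 5 1 1 1 1

Derivation:
Step 1: leaves = {2,4,6,7,8}. Remove smallest leaf 2, emit neighbor 3.
Step 2: leaves = {3,4,6,7,8}. Remove smallest leaf 3, emit neighbor 5.
Step 3: leaves = {4,5,6,7,8}. Remove smallest leaf 4, emit neighbor 1.
Step 4: leaves = {5,6,7,8}. Remove smallest leaf 5, emit neighbor 1.
Step 5: leaves = {6,7,8}. Remove smallest leaf 6, emit neighbor 1.
Step 6: leaves = {7,8}. Remove smallest leaf 7, emit neighbor 1.
Done: 2 vertices remain (1, 8). Sequence = [3 5 1 1 1 1]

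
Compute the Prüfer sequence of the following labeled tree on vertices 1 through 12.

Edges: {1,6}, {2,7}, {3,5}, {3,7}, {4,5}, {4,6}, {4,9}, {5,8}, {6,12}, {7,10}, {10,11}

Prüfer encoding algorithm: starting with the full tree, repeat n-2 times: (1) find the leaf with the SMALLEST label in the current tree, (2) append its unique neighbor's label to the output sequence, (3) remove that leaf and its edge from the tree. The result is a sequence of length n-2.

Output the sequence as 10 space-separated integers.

Step 1: leaves = {1,2,8,9,11,12}. Remove smallest leaf 1, emit neighbor 6.
Step 2: leaves = {2,8,9,11,12}. Remove smallest leaf 2, emit neighbor 7.
Step 3: leaves = {8,9,11,12}. Remove smallest leaf 8, emit neighbor 5.
Step 4: leaves = {9,11,12}. Remove smallest leaf 9, emit neighbor 4.
Step 5: leaves = {11,12}. Remove smallest leaf 11, emit neighbor 10.
Step 6: leaves = {10,12}. Remove smallest leaf 10, emit neighbor 7.
Step 7: leaves = {7,12}. Remove smallest leaf 7, emit neighbor 3.
Step 8: leaves = {3,12}. Remove smallest leaf 3, emit neighbor 5.
Step 9: leaves = {5,12}. Remove smallest leaf 5, emit neighbor 4.
Step 10: leaves = {4,12}. Remove smallest leaf 4, emit neighbor 6.
Done: 2 vertices remain (6, 12). Sequence = [6 7 5 4 10 7 3 5 4 6]

Answer: 6 7 5 4 10 7 3 5 4 6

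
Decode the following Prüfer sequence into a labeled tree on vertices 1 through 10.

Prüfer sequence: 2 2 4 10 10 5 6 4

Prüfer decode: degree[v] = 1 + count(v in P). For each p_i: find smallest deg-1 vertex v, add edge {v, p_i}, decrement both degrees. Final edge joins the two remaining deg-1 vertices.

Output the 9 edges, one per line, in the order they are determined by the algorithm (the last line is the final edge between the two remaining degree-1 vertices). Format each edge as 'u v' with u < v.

Answer: 1 2
2 3
2 4
7 10
8 10
5 9
5 6
4 6
4 10

Derivation:
Initial degrees: {1:1, 2:3, 3:1, 4:3, 5:2, 6:2, 7:1, 8:1, 9:1, 10:3}
Step 1: smallest deg-1 vertex = 1, p_1 = 2. Add edge {1,2}. Now deg[1]=0, deg[2]=2.
Step 2: smallest deg-1 vertex = 3, p_2 = 2. Add edge {2,3}. Now deg[3]=0, deg[2]=1.
Step 3: smallest deg-1 vertex = 2, p_3 = 4. Add edge {2,4}. Now deg[2]=0, deg[4]=2.
Step 4: smallest deg-1 vertex = 7, p_4 = 10. Add edge {7,10}. Now deg[7]=0, deg[10]=2.
Step 5: smallest deg-1 vertex = 8, p_5 = 10. Add edge {8,10}. Now deg[8]=0, deg[10]=1.
Step 6: smallest deg-1 vertex = 9, p_6 = 5. Add edge {5,9}. Now deg[9]=0, deg[5]=1.
Step 7: smallest deg-1 vertex = 5, p_7 = 6. Add edge {5,6}. Now deg[5]=0, deg[6]=1.
Step 8: smallest deg-1 vertex = 6, p_8 = 4. Add edge {4,6}. Now deg[6]=0, deg[4]=1.
Final: two remaining deg-1 vertices are 4, 10. Add edge {4,10}.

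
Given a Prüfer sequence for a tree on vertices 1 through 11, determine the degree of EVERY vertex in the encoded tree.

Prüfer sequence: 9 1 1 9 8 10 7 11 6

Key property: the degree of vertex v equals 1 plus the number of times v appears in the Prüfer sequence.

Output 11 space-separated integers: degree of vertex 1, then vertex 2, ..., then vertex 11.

Answer: 3 1 1 1 1 2 2 2 3 2 2

Derivation:
p_1 = 9: count[9] becomes 1
p_2 = 1: count[1] becomes 1
p_3 = 1: count[1] becomes 2
p_4 = 9: count[9] becomes 2
p_5 = 8: count[8] becomes 1
p_6 = 10: count[10] becomes 1
p_7 = 7: count[7] becomes 1
p_8 = 11: count[11] becomes 1
p_9 = 6: count[6] becomes 1
Degrees (1 + count): deg[1]=1+2=3, deg[2]=1+0=1, deg[3]=1+0=1, deg[4]=1+0=1, deg[5]=1+0=1, deg[6]=1+1=2, deg[7]=1+1=2, deg[8]=1+1=2, deg[9]=1+2=3, deg[10]=1+1=2, deg[11]=1+1=2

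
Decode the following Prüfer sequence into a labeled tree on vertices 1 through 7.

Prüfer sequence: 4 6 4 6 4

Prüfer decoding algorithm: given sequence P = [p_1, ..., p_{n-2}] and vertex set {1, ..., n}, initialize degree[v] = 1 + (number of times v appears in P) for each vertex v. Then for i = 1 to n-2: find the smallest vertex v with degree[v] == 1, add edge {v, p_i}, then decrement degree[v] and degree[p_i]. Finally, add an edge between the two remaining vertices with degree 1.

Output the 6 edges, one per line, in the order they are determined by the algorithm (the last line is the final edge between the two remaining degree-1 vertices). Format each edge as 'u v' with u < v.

Initial degrees: {1:1, 2:1, 3:1, 4:4, 5:1, 6:3, 7:1}
Step 1: smallest deg-1 vertex = 1, p_1 = 4. Add edge {1,4}. Now deg[1]=0, deg[4]=3.
Step 2: smallest deg-1 vertex = 2, p_2 = 6. Add edge {2,6}. Now deg[2]=0, deg[6]=2.
Step 3: smallest deg-1 vertex = 3, p_3 = 4. Add edge {3,4}. Now deg[3]=0, deg[4]=2.
Step 4: smallest deg-1 vertex = 5, p_4 = 6. Add edge {5,6}. Now deg[5]=0, deg[6]=1.
Step 5: smallest deg-1 vertex = 6, p_5 = 4. Add edge {4,6}. Now deg[6]=0, deg[4]=1.
Final: two remaining deg-1 vertices are 4, 7. Add edge {4,7}.

Answer: 1 4
2 6
3 4
5 6
4 6
4 7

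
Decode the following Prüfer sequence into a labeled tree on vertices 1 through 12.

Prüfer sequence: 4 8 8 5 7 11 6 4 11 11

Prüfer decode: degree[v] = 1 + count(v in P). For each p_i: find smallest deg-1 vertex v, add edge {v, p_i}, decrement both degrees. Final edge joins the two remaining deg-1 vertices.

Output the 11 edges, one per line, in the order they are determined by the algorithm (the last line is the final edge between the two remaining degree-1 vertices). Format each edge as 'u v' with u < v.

Initial degrees: {1:1, 2:1, 3:1, 4:3, 5:2, 6:2, 7:2, 8:3, 9:1, 10:1, 11:4, 12:1}
Step 1: smallest deg-1 vertex = 1, p_1 = 4. Add edge {1,4}. Now deg[1]=0, deg[4]=2.
Step 2: smallest deg-1 vertex = 2, p_2 = 8. Add edge {2,8}. Now deg[2]=0, deg[8]=2.
Step 3: smallest deg-1 vertex = 3, p_3 = 8. Add edge {3,8}. Now deg[3]=0, deg[8]=1.
Step 4: smallest deg-1 vertex = 8, p_4 = 5. Add edge {5,8}. Now deg[8]=0, deg[5]=1.
Step 5: smallest deg-1 vertex = 5, p_5 = 7. Add edge {5,7}. Now deg[5]=0, deg[7]=1.
Step 6: smallest deg-1 vertex = 7, p_6 = 11. Add edge {7,11}. Now deg[7]=0, deg[11]=3.
Step 7: smallest deg-1 vertex = 9, p_7 = 6. Add edge {6,9}. Now deg[9]=0, deg[6]=1.
Step 8: smallest deg-1 vertex = 6, p_8 = 4. Add edge {4,6}. Now deg[6]=0, deg[4]=1.
Step 9: smallest deg-1 vertex = 4, p_9 = 11. Add edge {4,11}. Now deg[4]=0, deg[11]=2.
Step 10: smallest deg-1 vertex = 10, p_10 = 11. Add edge {10,11}. Now deg[10]=0, deg[11]=1.
Final: two remaining deg-1 vertices are 11, 12. Add edge {11,12}.

Answer: 1 4
2 8
3 8
5 8
5 7
7 11
6 9
4 6
4 11
10 11
11 12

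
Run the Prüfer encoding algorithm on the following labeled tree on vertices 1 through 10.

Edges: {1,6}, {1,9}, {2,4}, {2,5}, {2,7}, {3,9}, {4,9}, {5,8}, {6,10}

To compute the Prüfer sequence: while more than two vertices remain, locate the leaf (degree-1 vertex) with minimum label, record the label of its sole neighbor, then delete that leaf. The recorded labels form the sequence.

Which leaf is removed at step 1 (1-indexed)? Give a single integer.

Step 1: current leaves = {3,7,8,10}. Remove leaf 3 (neighbor: 9).

Answer: 3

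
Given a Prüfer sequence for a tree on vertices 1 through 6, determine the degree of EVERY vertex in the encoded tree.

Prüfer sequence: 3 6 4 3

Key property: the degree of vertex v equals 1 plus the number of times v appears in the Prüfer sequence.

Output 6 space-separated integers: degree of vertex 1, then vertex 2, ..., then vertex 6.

Answer: 1 1 3 2 1 2

Derivation:
p_1 = 3: count[3] becomes 1
p_2 = 6: count[6] becomes 1
p_3 = 4: count[4] becomes 1
p_4 = 3: count[3] becomes 2
Degrees (1 + count): deg[1]=1+0=1, deg[2]=1+0=1, deg[3]=1+2=3, deg[4]=1+1=2, deg[5]=1+0=1, deg[6]=1+1=2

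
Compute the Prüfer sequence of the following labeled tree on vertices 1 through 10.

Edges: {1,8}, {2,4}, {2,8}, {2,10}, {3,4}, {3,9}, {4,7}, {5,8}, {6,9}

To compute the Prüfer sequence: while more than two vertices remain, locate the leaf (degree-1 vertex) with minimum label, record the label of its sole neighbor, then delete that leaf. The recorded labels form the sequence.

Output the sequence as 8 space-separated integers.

Step 1: leaves = {1,5,6,7,10}. Remove smallest leaf 1, emit neighbor 8.
Step 2: leaves = {5,6,7,10}. Remove smallest leaf 5, emit neighbor 8.
Step 3: leaves = {6,7,8,10}. Remove smallest leaf 6, emit neighbor 9.
Step 4: leaves = {7,8,9,10}. Remove smallest leaf 7, emit neighbor 4.
Step 5: leaves = {8,9,10}. Remove smallest leaf 8, emit neighbor 2.
Step 6: leaves = {9,10}. Remove smallest leaf 9, emit neighbor 3.
Step 7: leaves = {3,10}. Remove smallest leaf 3, emit neighbor 4.
Step 8: leaves = {4,10}. Remove smallest leaf 4, emit neighbor 2.
Done: 2 vertices remain (2, 10). Sequence = [8 8 9 4 2 3 4 2]

Answer: 8 8 9 4 2 3 4 2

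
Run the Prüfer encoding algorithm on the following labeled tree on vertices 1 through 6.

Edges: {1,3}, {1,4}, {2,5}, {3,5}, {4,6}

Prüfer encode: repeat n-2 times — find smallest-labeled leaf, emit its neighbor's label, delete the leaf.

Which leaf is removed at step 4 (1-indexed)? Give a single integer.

Step 1: current leaves = {2,6}. Remove leaf 2 (neighbor: 5).
Step 2: current leaves = {5,6}. Remove leaf 5 (neighbor: 3).
Step 3: current leaves = {3,6}. Remove leaf 3 (neighbor: 1).
Step 4: current leaves = {1,6}. Remove leaf 1 (neighbor: 4).

Answer: 1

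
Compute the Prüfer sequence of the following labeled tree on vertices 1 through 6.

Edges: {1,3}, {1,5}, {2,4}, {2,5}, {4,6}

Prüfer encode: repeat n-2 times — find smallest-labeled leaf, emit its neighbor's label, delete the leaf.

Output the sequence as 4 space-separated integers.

Answer: 1 5 2 4

Derivation:
Step 1: leaves = {3,6}. Remove smallest leaf 3, emit neighbor 1.
Step 2: leaves = {1,6}. Remove smallest leaf 1, emit neighbor 5.
Step 3: leaves = {5,6}. Remove smallest leaf 5, emit neighbor 2.
Step 4: leaves = {2,6}. Remove smallest leaf 2, emit neighbor 4.
Done: 2 vertices remain (4, 6). Sequence = [1 5 2 4]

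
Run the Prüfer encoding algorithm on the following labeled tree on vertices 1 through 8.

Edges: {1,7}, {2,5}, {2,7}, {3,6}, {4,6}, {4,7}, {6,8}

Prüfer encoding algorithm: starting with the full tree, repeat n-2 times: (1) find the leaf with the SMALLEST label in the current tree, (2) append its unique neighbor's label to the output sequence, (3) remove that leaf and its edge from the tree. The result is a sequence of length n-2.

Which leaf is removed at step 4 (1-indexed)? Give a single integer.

Answer: 2

Derivation:
Step 1: current leaves = {1,3,5,8}. Remove leaf 1 (neighbor: 7).
Step 2: current leaves = {3,5,8}. Remove leaf 3 (neighbor: 6).
Step 3: current leaves = {5,8}. Remove leaf 5 (neighbor: 2).
Step 4: current leaves = {2,8}. Remove leaf 2 (neighbor: 7).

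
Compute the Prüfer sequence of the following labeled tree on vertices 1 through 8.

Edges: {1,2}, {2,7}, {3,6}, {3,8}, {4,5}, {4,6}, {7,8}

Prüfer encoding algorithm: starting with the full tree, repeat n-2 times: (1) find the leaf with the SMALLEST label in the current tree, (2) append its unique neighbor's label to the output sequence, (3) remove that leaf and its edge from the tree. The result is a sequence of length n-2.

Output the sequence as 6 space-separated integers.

Step 1: leaves = {1,5}. Remove smallest leaf 1, emit neighbor 2.
Step 2: leaves = {2,5}. Remove smallest leaf 2, emit neighbor 7.
Step 3: leaves = {5,7}. Remove smallest leaf 5, emit neighbor 4.
Step 4: leaves = {4,7}. Remove smallest leaf 4, emit neighbor 6.
Step 5: leaves = {6,7}. Remove smallest leaf 6, emit neighbor 3.
Step 6: leaves = {3,7}. Remove smallest leaf 3, emit neighbor 8.
Done: 2 vertices remain (7, 8). Sequence = [2 7 4 6 3 8]

Answer: 2 7 4 6 3 8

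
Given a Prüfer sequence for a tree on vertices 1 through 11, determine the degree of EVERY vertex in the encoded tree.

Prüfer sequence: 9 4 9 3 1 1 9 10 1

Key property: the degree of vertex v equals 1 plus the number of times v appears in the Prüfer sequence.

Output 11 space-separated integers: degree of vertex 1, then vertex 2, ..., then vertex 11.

p_1 = 9: count[9] becomes 1
p_2 = 4: count[4] becomes 1
p_3 = 9: count[9] becomes 2
p_4 = 3: count[3] becomes 1
p_5 = 1: count[1] becomes 1
p_6 = 1: count[1] becomes 2
p_7 = 9: count[9] becomes 3
p_8 = 10: count[10] becomes 1
p_9 = 1: count[1] becomes 3
Degrees (1 + count): deg[1]=1+3=4, deg[2]=1+0=1, deg[3]=1+1=2, deg[4]=1+1=2, deg[5]=1+0=1, deg[6]=1+0=1, deg[7]=1+0=1, deg[8]=1+0=1, deg[9]=1+3=4, deg[10]=1+1=2, deg[11]=1+0=1

Answer: 4 1 2 2 1 1 1 1 4 2 1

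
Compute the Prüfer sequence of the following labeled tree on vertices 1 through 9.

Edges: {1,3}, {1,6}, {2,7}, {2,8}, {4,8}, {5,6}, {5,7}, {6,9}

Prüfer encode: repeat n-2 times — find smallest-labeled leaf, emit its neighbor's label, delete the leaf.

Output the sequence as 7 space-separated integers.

Answer: 1 6 8 2 7 5 6

Derivation:
Step 1: leaves = {3,4,9}. Remove smallest leaf 3, emit neighbor 1.
Step 2: leaves = {1,4,9}. Remove smallest leaf 1, emit neighbor 6.
Step 3: leaves = {4,9}. Remove smallest leaf 4, emit neighbor 8.
Step 4: leaves = {8,9}. Remove smallest leaf 8, emit neighbor 2.
Step 5: leaves = {2,9}. Remove smallest leaf 2, emit neighbor 7.
Step 6: leaves = {7,9}. Remove smallest leaf 7, emit neighbor 5.
Step 7: leaves = {5,9}. Remove smallest leaf 5, emit neighbor 6.
Done: 2 vertices remain (6, 9). Sequence = [1 6 8 2 7 5 6]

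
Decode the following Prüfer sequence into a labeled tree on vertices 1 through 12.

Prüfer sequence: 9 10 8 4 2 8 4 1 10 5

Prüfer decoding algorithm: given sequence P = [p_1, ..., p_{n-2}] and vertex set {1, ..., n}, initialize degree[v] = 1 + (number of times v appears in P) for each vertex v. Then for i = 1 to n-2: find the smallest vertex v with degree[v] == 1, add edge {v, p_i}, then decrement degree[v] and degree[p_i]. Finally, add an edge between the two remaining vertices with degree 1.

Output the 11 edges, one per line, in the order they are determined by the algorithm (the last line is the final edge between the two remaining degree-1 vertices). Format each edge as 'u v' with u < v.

Answer: 3 9
6 10
7 8
4 9
2 11
2 8
4 8
1 4
1 10
5 10
5 12

Derivation:
Initial degrees: {1:2, 2:2, 3:1, 4:3, 5:2, 6:1, 7:1, 8:3, 9:2, 10:3, 11:1, 12:1}
Step 1: smallest deg-1 vertex = 3, p_1 = 9. Add edge {3,9}. Now deg[3]=0, deg[9]=1.
Step 2: smallest deg-1 vertex = 6, p_2 = 10. Add edge {6,10}. Now deg[6]=0, deg[10]=2.
Step 3: smallest deg-1 vertex = 7, p_3 = 8. Add edge {7,8}. Now deg[7]=0, deg[8]=2.
Step 4: smallest deg-1 vertex = 9, p_4 = 4. Add edge {4,9}. Now deg[9]=0, deg[4]=2.
Step 5: smallest deg-1 vertex = 11, p_5 = 2. Add edge {2,11}. Now deg[11]=0, deg[2]=1.
Step 6: smallest deg-1 vertex = 2, p_6 = 8. Add edge {2,8}. Now deg[2]=0, deg[8]=1.
Step 7: smallest deg-1 vertex = 8, p_7 = 4. Add edge {4,8}. Now deg[8]=0, deg[4]=1.
Step 8: smallest deg-1 vertex = 4, p_8 = 1. Add edge {1,4}. Now deg[4]=0, deg[1]=1.
Step 9: smallest deg-1 vertex = 1, p_9 = 10. Add edge {1,10}. Now deg[1]=0, deg[10]=1.
Step 10: smallest deg-1 vertex = 10, p_10 = 5. Add edge {5,10}. Now deg[10]=0, deg[5]=1.
Final: two remaining deg-1 vertices are 5, 12. Add edge {5,12}.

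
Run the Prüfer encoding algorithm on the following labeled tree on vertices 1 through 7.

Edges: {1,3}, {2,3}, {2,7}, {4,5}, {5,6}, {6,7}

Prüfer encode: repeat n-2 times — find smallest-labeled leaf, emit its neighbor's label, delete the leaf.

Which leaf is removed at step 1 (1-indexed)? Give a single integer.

Step 1: current leaves = {1,4}. Remove leaf 1 (neighbor: 3).

Answer: 1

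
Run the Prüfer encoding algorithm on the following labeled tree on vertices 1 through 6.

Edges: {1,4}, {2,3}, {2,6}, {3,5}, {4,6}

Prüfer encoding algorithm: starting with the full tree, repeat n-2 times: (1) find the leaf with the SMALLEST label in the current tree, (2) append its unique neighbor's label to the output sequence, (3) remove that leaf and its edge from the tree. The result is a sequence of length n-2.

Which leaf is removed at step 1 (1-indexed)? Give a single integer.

Answer: 1

Derivation:
Step 1: current leaves = {1,5}. Remove leaf 1 (neighbor: 4).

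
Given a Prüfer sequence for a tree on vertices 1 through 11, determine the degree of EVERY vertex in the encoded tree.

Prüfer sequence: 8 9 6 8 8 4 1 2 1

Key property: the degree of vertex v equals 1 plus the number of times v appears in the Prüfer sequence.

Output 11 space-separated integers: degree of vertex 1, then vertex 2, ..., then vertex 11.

p_1 = 8: count[8] becomes 1
p_2 = 9: count[9] becomes 1
p_3 = 6: count[6] becomes 1
p_4 = 8: count[8] becomes 2
p_5 = 8: count[8] becomes 3
p_6 = 4: count[4] becomes 1
p_7 = 1: count[1] becomes 1
p_8 = 2: count[2] becomes 1
p_9 = 1: count[1] becomes 2
Degrees (1 + count): deg[1]=1+2=3, deg[2]=1+1=2, deg[3]=1+0=1, deg[4]=1+1=2, deg[5]=1+0=1, deg[6]=1+1=2, deg[7]=1+0=1, deg[8]=1+3=4, deg[9]=1+1=2, deg[10]=1+0=1, deg[11]=1+0=1

Answer: 3 2 1 2 1 2 1 4 2 1 1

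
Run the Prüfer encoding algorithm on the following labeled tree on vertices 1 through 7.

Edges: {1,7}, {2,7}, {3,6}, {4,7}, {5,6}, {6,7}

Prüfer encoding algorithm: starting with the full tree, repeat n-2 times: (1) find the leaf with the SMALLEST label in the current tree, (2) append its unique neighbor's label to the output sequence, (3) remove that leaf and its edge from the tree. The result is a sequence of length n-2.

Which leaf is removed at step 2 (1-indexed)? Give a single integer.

Answer: 2

Derivation:
Step 1: current leaves = {1,2,3,4,5}. Remove leaf 1 (neighbor: 7).
Step 2: current leaves = {2,3,4,5}. Remove leaf 2 (neighbor: 7).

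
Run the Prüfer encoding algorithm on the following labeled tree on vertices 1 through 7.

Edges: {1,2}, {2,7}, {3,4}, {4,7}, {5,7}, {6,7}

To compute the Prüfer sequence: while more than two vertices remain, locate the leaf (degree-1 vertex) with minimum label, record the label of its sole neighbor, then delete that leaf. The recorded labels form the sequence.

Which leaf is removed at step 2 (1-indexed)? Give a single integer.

Step 1: current leaves = {1,3,5,6}. Remove leaf 1 (neighbor: 2).
Step 2: current leaves = {2,3,5,6}. Remove leaf 2 (neighbor: 7).

Answer: 2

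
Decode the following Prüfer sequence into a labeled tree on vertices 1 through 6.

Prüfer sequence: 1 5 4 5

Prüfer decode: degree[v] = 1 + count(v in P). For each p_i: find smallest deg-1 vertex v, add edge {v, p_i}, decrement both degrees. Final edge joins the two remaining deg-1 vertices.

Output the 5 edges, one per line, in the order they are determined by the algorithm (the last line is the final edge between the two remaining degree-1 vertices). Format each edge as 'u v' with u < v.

Initial degrees: {1:2, 2:1, 3:1, 4:2, 5:3, 6:1}
Step 1: smallest deg-1 vertex = 2, p_1 = 1. Add edge {1,2}. Now deg[2]=0, deg[1]=1.
Step 2: smallest deg-1 vertex = 1, p_2 = 5. Add edge {1,5}. Now deg[1]=0, deg[5]=2.
Step 3: smallest deg-1 vertex = 3, p_3 = 4. Add edge {3,4}. Now deg[3]=0, deg[4]=1.
Step 4: smallest deg-1 vertex = 4, p_4 = 5. Add edge {4,5}. Now deg[4]=0, deg[5]=1.
Final: two remaining deg-1 vertices are 5, 6. Add edge {5,6}.

Answer: 1 2
1 5
3 4
4 5
5 6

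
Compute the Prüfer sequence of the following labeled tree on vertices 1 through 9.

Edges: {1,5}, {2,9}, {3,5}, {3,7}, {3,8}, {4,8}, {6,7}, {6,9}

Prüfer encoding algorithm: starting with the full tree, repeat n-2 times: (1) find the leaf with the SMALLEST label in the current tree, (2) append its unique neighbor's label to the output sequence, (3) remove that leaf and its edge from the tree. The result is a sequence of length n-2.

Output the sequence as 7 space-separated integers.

Answer: 5 9 8 3 3 7 6

Derivation:
Step 1: leaves = {1,2,4}. Remove smallest leaf 1, emit neighbor 5.
Step 2: leaves = {2,4,5}. Remove smallest leaf 2, emit neighbor 9.
Step 3: leaves = {4,5,9}. Remove smallest leaf 4, emit neighbor 8.
Step 4: leaves = {5,8,9}. Remove smallest leaf 5, emit neighbor 3.
Step 5: leaves = {8,9}. Remove smallest leaf 8, emit neighbor 3.
Step 6: leaves = {3,9}. Remove smallest leaf 3, emit neighbor 7.
Step 7: leaves = {7,9}. Remove smallest leaf 7, emit neighbor 6.
Done: 2 vertices remain (6, 9). Sequence = [5 9 8 3 3 7 6]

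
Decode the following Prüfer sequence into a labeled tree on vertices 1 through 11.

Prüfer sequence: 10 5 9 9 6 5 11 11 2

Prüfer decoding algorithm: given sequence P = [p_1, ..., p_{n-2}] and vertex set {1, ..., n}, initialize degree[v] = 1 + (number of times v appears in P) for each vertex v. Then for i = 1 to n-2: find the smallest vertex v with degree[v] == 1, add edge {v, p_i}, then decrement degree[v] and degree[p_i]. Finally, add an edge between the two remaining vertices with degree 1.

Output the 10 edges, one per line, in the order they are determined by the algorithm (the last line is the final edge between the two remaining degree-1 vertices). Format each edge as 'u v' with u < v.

Initial degrees: {1:1, 2:2, 3:1, 4:1, 5:3, 6:2, 7:1, 8:1, 9:3, 10:2, 11:3}
Step 1: smallest deg-1 vertex = 1, p_1 = 10. Add edge {1,10}. Now deg[1]=0, deg[10]=1.
Step 2: smallest deg-1 vertex = 3, p_2 = 5. Add edge {3,5}. Now deg[3]=0, deg[5]=2.
Step 3: smallest deg-1 vertex = 4, p_3 = 9. Add edge {4,9}. Now deg[4]=0, deg[9]=2.
Step 4: smallest deg-1 vertex = 7, p_4 = 9. Add edge {7,9}. Now deg[7]=0, deg[9]=1.
Step 5: smallest deg-1 vertex = 8, p_5 = 6. Add edge {6,8}. Now deg[8]=0, deg[6]=1.
Step 6: smallest deg-1 vertex = 6, p_6 = 5. Add edge {5,6}. Now deg[6]=0, deg[5]=1.
Step 7: smallest deg-1 vertex = 5, p_7 = 11. Add edge {5,11}. Now deg[5]=0, deg[11]=2.
Step 8: smallest deg-1 vertex = 9, p_8 = 11. Add edge {9,11}. Now deg[9]=0, deg[11]=1.
Step 9: smallest deg-1 vertex = 10, p_9 = 2. Add edge {2,10}. Now deg[10]=0, deg[2]=1.
Final: two remaining deg-1 vertices are 2, 11. Add edge {2,11}.

Answer: 1 10
3 5
4 9
7 9
6 8
5 6
5 11
9 11
2 10
2 11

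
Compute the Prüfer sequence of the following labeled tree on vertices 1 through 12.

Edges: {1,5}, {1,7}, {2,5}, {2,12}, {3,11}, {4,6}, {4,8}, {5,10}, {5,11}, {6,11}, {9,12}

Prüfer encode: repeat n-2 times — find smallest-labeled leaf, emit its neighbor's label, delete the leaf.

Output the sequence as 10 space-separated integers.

Answer: 11 1 5 4 6 11 12 5 5 2

Derivation:
Step 1: leaves = {3,7,8,9,10}. Remove smallest leaf 3, emit neighbor 11.
Step 2: leaves = {7,8,9,10}. Remove smallest leaf 7, emit neighbor 1.
Step 3: leaves = {1,8,9,10}. Remove smallest leaf 1, emit neighbor 5.
Step 4: leaves = {8,9,10}. Remove smallest leaf 8, emit neighbor 4.
Step 5: leaves = {4,9,10}. Remove smallest leaf 4, emit neighbor 6.
Step 6: leaves = {6,9,10}. Remove smallest leaf 6, emit neighbor 11.
Step 7: leaves = {9,10,11}. Remove smallest leaf 9, emit neighbor 12.
Step 8: leaves = {10,11,12}. Remove smallest leaf 10, emit neighbor 5.
Step 9: leaves = {11,12}. Remove smallest leaf 11, emit neighbor 5.
Step 10: leaves = {5,12}. Remove smallest leaf 5, emit neighbor 2.
Done: 2 vertices remain (2, 12). Sequence = [11 1 5 4 6 11 12 5 5 2]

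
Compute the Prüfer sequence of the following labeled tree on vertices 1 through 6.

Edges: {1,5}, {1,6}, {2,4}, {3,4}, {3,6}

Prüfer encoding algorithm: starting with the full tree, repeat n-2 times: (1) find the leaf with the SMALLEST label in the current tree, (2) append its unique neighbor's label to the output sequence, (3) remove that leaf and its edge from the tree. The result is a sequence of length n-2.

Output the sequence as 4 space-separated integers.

Answer: 4 3 6 1

Derivation:
Step 1: leaves = {2,5}. Remove smallest leaf 2, emit neighbor 4.
Step 2: leaves = {4,5}. Remove smallest leaf 4, emit neighbor 3.
Step 3: leaves = {3,5}. Remove smallest leaf 3, emit neighbor 6.
Step 4: leaves = {5,6}. Remove smallest leaf 5, emit neighbor 1.
Done: 2 vertices remain (1, 6). Sequence = [4 3 6 1]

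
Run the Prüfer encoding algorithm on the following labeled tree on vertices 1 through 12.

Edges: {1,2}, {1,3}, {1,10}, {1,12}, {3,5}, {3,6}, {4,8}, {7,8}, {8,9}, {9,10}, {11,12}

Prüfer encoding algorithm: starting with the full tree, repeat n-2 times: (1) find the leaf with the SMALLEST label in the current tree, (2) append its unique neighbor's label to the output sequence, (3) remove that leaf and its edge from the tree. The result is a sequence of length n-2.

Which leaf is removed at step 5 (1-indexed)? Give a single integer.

Step 1: current leaves = {2,4,5,6,7,11}. Remove leaf 2 (neighbor: 1).
Step 2: current leaves = {4,5,6,7,11}. Remove leaf 4 (neighbor: 8).
Step 3: current leaves = {5,6,7,11}. Remove leaf 5 (neighbor: 3).
Step 4: current leaves = {6,7,11}. Remove leaf 6 (neighbor: 3).
Step 5: current leaves = {3,7,11}. Remove leaf 3 (neighbor: 1).

Answer: 3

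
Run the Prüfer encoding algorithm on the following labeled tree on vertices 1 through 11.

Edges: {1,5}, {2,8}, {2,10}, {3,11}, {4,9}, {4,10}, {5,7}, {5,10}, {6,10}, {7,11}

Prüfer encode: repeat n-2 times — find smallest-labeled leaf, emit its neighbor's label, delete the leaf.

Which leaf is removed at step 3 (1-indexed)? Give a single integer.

Answer: 6

Derivation:
Step 1: current leaves = {1,3,6,8,9}. Remove leaf 1 (neighbor: 5).
Step 2: current leaves = {3,6,8,9}. Remove leaf 3 (neighbor: 11).
Step 3: current leaves = {6,8,9,11}. Remove leaf 6 (neighbor: 10).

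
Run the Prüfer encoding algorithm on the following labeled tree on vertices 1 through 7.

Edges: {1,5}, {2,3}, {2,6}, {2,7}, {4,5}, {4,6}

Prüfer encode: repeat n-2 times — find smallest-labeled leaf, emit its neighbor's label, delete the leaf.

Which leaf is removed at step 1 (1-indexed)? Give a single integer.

Step 1: current leaves = {1,3,7}. Remove leaf 1 (neighbor: 5).

Answer: 1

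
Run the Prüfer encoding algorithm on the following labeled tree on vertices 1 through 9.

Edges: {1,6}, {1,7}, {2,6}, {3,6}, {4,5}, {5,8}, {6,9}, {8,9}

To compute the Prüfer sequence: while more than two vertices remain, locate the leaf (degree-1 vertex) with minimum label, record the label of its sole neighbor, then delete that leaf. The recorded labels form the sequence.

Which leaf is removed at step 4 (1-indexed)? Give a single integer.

Step 1: current leaves = {2,3,4,7}. Remove leaf 2 (neighbor: 6).
Step 2: current leaves = {3,4,7}. Remove leaf 3 (neighbor: 6).
Step 3: current leaves = {4,7}. Remove leaf 4 (neighbor: 5).
Step 4: current leaves = {5,7}. Remove leaf 5 (neighbor: 8).

Answer: 5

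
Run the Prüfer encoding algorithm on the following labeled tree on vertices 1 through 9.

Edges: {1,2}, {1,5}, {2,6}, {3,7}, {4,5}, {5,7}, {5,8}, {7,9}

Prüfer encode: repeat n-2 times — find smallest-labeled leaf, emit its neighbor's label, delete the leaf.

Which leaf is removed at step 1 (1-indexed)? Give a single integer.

Answer: 3

Derivation:
Step 1: current leaves = {3,4,6,8,9}. Remove leaf 3 (neighbor: 7).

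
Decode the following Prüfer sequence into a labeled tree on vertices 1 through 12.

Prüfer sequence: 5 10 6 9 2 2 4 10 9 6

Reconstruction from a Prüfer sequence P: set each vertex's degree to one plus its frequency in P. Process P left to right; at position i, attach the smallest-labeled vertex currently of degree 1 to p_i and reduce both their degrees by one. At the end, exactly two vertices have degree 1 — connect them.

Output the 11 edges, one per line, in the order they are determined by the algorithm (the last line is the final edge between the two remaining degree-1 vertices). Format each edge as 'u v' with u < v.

Answer: 1 5
3 10
5 6
7 9
2 8
2 11
2 4
4 10
9 10
6 9
6 12

Derivation:
Initial degrees: {1:1, 2:3, 3:1, 4:2, 5:2, 6:3, 7:1, 8:1, 9:3, 10:3, 11:1, 12:1}
Step 1: smallest deg-1 vertex = 1, p_1 = 5. Add edge {1,5}. Now deg[1]=0, deg[5]=1.
Step 2: smallest deg-1 vertex = 3, p_2 = 10. Add edge {3,10}. Now deg[3]=0, deg[10]=2.
Step 3: smallest deg-1 vertex = 5, p_3 = 6. Add edge {5,6}. Now deg[5]=0, deg[6]=2.
Step 4: smallest deg-1 vertex = 7, p_4 = 9. Add edge {7,9}. Now deg[7]=0, deg[9]=2.
Step 5: smallest deg-1 vertex = 8, p_5 = 2. Add edge {2,8}. Now deg[8]=0, deg[2]=2.
Step 6: smallest deg-1 vertex = 11, p_6 = 2. Add edge {2,11}. Now deg[11]=0, deg[2]=1.
Step 7: smallest deg-1 vertex = 2, p_7 = 4. Add edge {2,4}. Now deg[2]=0, deg[4]=1.
Step 8: smallest deg-1 vertex = 4, p_8 = 10. Add edge {4,10}. Now deg[4]=0, deg[10]=1.
Step 9: smallest deg-1 vertex = 10, p_9 = 9. Add edge {9,10}. Now deg[10]=0, deg[9]=1.
Step 10: smallest deg-1 vertex = 9, p_10 = 6. Add edge {6,9}. Now deg[9]=0, deg[6]=1.
Final: two remaining deg-1 vertices are 6, 12. Add edge {6,12}.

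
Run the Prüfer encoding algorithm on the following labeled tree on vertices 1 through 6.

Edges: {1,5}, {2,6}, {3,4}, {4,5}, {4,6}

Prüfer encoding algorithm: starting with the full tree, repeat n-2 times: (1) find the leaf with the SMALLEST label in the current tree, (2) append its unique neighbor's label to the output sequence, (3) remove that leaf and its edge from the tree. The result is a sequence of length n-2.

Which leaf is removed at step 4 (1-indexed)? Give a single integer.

Answer: 5

Derivation:
Step 1: current leaves = {1,2,3}. Remove leaf 1 (neighbor: 5).
Step 2: current leaves = {2,3,5}. Remove leaf 2 (neighbor: 6).
Step 3: current leaves = {3,5,6}. Remove leaf 3 (neighbor: 4).
Step 4: current leaves = {5,6}. Remove leaf 5 (neighbor: 4).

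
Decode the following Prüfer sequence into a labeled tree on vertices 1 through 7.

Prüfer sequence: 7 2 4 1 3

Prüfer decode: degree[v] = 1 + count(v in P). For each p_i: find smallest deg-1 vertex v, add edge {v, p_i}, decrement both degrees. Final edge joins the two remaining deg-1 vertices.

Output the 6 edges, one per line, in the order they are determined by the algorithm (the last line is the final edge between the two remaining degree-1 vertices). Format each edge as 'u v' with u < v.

Answer: 5 7
2 6
2 4
1 4
1 3
3 7

Derivation:
Initial degrees: {1:2, 2:2, 3:2, 4:2, 5:1, 6:1, 7:2}
Step 1: smallest deg-1 vertex = 5, p_1 = 7. Add edge {5,7}. Now deg[5]=0, deg[7]=1.
Step 2: smallest deg-1 vertex = 6, p_2 = 2. Add edge {2,6}. Now deg[6]=0, deg[2]=1.
Step 3: smallest deg-1 vertex = 2, p_3 = 4. Add edge {2,4}. Now deg[2]=0, deg[4]=1.
Step 4: smallest deg-1 vertex = 4, p_4 = 1. Add edge {1,4}. Now deg[4]=0, deg[1]=1.
Step 5: smallest deg-1 vertex = 1, p_5 = 3. Add edge {1,3}. Now deg[1]=0, deg[3]=1.
Final: two remaining deg-1 vertices are 3, 7. Add edge {3,7}.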